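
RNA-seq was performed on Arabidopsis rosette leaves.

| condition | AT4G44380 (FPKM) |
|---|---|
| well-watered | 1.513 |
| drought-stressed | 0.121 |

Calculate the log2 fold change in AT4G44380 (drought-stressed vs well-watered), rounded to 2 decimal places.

-3.64

Fold change = 0.121 / 1.513 = 0.0800
log2(0.0800) = -3.644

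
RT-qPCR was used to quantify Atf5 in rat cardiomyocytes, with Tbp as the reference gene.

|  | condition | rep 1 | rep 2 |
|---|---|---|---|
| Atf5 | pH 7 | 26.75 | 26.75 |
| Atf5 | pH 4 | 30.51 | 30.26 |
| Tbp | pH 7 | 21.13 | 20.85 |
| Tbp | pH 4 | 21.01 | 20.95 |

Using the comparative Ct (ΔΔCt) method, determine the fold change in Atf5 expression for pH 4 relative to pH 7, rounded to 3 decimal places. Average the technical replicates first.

Mean Ct: Atf5 pH 7 26.750; Atf5 pH 4 30.385; Tbp pH 7 20.990; Tbp pH 4 20.980
ΔCt(pH 7) = 26.750 − 20.990 = 5.760
ΔCt(pH 4) = 30.385 − 20.980 = 9.405
ΔΔCt = 9.405 − 5.760 = 3.645
Fold change = 2^(−3.645) = 0.0799

0.080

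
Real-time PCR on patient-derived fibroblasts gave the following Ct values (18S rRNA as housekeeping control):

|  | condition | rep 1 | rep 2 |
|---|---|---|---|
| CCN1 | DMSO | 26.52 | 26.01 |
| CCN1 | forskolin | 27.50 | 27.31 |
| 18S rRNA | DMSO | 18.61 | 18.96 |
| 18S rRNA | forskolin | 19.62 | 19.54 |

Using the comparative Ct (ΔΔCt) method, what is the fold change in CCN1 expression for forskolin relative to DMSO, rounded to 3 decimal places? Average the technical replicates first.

Mean Ct: CCN1 DMSO 26.265; CCN1 forskolin 27.405; 18S rRNA DMSO 18.785; 18S rRNA forskolin 19.580
ΔCt(DMSO) = 26.265 − 18.785 = 7.480
ΔCt(forskolin) = 27.405 − 19.580 = 7.825
ΔΔCt = 7.825 − 7.480 = 0.345
Fold change = 2^(−0.345) = 0.7873

0.787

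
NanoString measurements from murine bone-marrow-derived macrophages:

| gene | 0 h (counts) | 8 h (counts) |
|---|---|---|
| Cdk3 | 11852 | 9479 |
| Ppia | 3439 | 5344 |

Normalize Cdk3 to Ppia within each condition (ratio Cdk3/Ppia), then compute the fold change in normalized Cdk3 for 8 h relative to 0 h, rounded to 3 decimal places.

Cdk3/Ppia (0 h) = 11852 / 3439 = 3.4464
Cdk3/Ppia (8 h) = 9479 / 5344 = 1.7738
Fold change = 1.7738 / 3.4464 = 0.5147

0.515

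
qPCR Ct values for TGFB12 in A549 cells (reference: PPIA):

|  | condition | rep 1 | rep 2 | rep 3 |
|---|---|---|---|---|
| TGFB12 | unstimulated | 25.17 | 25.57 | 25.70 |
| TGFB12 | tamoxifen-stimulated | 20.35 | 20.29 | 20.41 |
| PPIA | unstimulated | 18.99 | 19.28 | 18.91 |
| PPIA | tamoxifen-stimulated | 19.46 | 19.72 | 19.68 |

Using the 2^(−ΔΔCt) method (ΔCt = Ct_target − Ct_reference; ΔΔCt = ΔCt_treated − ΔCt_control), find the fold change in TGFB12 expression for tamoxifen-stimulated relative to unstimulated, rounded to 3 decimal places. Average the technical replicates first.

Mean Ct: TGFB12 unstimulated 25.480; TGFB12 tamoxifen-stimulated 20.350; PPIA unstimulated 19.060; PPIA tamoxifen-stimulated 19.620
ΔCt(unstimulated) = 25.480 − 19.060 = 6.420
ΔCt(tamoxifen-stimulated) = 20.350 − 19.620 = 0.730
ΔΔCt = 0.730 − 6.420 = -5.690
Fold change = 2^(−(-5.690)) = 2^5.690 = 51.6251

51.625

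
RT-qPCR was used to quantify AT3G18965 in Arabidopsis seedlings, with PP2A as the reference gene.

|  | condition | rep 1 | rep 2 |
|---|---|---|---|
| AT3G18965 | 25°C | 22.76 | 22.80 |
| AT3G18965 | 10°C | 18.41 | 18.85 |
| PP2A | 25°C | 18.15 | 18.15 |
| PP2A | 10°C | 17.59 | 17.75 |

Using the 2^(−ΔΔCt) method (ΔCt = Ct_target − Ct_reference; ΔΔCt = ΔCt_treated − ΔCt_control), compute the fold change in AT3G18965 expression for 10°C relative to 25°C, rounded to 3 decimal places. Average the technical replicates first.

Mean Ct: AT3G18965 25°C 22.780; AT3G18965 10°C 18.630; PP2A 25°C 18.150; PP2A 10°C 17.670
ΔCt(25°C) = 22.780 − 18.150 = 4.630
ΔCt(10°C) = 18.630 − 17.670 = 0.960
ΔΔCt = 0.960 − 4.630 = -3.670
Fold change = 2^(−(-3.670)) = 2^3.670 = 12.7286

12.729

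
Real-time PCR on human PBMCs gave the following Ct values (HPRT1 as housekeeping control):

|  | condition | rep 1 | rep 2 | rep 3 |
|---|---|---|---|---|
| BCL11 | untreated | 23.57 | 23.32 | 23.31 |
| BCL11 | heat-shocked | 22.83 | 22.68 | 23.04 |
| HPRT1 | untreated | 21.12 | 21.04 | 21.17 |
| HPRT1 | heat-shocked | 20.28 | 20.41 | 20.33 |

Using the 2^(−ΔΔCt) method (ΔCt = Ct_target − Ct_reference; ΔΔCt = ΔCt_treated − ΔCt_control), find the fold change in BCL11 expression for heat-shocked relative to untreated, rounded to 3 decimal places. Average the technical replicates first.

0.859

Mean Ct: BCL11 untreated 23.400; BCL11 heat-shocked 22.850; HPRT1 untreated 21.110; HPRT1 heat-shocked 20.340
ΔCt(untreated) = 23.400 − 21.110 = 2.290
ΔCt(heat-shocked) = 22.850 − 20.340 = 2.510
ΔΔCt = 2.510 − 2.290 = 0.220
Fold change = 2^(−0.220) = 0.8586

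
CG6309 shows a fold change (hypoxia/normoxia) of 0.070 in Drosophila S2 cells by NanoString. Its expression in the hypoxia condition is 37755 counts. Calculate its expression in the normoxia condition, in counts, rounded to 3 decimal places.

normoxia expression = 37755 / 0.070 = 539357.143

539357.143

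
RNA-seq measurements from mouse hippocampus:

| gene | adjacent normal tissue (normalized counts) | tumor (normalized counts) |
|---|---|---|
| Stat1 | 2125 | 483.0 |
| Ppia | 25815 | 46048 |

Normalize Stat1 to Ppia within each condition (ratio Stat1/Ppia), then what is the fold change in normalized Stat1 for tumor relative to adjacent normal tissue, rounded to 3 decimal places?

Stat1/Ppia (adjacent normal tissue) = 2125 / 25815 = 0.082316
Stat1/Ppia (tumor) = 483.0 / 46048 = 0.010489
Fold change = 0.010489 / 0.082316 = 0.1274

0.127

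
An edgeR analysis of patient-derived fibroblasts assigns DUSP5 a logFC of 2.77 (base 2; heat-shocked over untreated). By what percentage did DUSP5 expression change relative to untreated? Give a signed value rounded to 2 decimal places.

582.11%

Fold change = 2^(2.77) = 6.8211
Percent change = (FC − 1) × 100% = (6.8211 − 1) × 100 = 582.11%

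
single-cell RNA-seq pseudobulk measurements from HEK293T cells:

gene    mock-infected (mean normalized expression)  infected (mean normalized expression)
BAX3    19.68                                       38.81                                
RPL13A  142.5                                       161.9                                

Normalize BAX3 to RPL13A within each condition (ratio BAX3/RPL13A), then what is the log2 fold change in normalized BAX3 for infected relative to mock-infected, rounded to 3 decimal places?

0.796

BAX3/RPL13A (mock-infected) = 19.68 / 142.5 = 0.13811
BAX3/RPL13A (infected) = 38.81 / 161.9 = 0.23972
Fold change = 0.23972 / 0.13811 = 1.7357
log2(1.7357) = 0.7956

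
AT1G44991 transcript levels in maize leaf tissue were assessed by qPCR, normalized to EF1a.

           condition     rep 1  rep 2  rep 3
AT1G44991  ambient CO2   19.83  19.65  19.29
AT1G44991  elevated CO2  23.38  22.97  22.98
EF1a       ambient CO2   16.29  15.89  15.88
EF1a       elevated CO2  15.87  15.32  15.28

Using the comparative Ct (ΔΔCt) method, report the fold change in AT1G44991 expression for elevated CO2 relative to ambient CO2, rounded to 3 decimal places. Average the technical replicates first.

0.060

Mean Ct: AT1G44991 ambient CO2 19.590; AT1G44991 elevated CO2 23.110; EF1a ambient CO2 16.020; EF1a elevated CO2 15.490
ΔCt(ambient CO2) = 19.590 − 16.020 = 3.570
ΔCt(elevated CO2) = 23.110 − 15.490 = 7.620
ΔΔCt = 7.620 − 3.570 = 4.050
Fold change = 2^(−4.050) = 0.0604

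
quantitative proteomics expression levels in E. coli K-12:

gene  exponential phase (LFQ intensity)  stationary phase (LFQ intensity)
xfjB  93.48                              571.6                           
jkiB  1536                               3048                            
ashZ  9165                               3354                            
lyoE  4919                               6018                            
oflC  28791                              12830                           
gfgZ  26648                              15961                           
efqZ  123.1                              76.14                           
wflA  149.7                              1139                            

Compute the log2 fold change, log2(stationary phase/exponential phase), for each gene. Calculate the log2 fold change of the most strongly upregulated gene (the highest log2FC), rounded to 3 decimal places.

log2(571.6/93.48) = 2.612  (xfjB)
log2(3048/1536) = 0.989  (jkiB)
log2(3354/9165) = -1.450  (ashZ)
log2(6018/4919) = 0.291  (lyoE)
log2(12830/28791) = -1.166  (oflC)
log2(15961/26648) = -0.739  (gfgZ)
log2(76.14/123.1) = -0.693  (efqZ)
log2(1139/149.7) = 2.928  (wflA)
wflA is most strongly upregulated.

2.928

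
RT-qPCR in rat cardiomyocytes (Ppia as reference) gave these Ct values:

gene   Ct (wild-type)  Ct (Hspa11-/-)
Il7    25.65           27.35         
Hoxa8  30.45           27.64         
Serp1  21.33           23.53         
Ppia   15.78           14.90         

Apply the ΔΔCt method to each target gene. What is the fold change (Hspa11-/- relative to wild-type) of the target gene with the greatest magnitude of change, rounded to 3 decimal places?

0.118

Il7: ΔΔCt = (27.35−14.90) − (25.65−15.78) = 12.45 − 9.87 = 2.58; fold change = 2^-2.58 = 0.167
Hoxa8: ΔΔCt = (27.64−14.90) − (30.45−15.78) = 12.74 − 14.67 = -1.93; fold change = 2^1.93 = 3.811
Serp1: ΔΔCt = (23.53−14.90) − (21.33−15.78) = 8.63 − 5.55 = 3.08; fold change = 2^-3.08 = 0.118
Serp1 has the largest |ΔΔCt| = 3.08.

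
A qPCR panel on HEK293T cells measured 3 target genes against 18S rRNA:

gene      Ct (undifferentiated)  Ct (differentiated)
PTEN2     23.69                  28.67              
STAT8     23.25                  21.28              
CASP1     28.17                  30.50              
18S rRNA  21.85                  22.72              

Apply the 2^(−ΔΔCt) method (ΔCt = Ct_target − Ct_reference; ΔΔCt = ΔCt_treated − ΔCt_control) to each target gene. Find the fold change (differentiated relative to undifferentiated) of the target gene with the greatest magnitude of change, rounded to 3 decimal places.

PTEN2: ΔΔCt = (28.67−22.72) − (23.69−21.85) = 5.95 − 1.84 = 4.11; fold change = 2^-4.11 = 0.058
STAT8: ΔΔCt = (21.28−22.72) − (23.25−21.85) = -1.44 − 1.40 = -2.84; fold change = 2^2.84 = 7.160
CASP1: ΔΔCt = (30.50−22.72) − (28.17−21.85) = 7.78 − 6.32 = 1.46; fold change = 2^-1.46 = 0.363
PTEN2 has the largest |ΔΔCt| = 4.11.

0.058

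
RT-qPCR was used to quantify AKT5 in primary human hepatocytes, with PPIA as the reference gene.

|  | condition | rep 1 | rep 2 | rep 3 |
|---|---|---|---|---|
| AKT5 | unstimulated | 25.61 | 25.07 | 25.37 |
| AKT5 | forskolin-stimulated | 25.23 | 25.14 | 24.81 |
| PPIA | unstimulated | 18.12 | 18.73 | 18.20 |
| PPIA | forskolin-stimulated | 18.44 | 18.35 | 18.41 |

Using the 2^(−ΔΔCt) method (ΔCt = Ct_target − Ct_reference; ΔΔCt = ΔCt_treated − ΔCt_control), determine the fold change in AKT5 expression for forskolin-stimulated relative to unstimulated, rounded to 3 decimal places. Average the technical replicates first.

1.266

Mean Ct: AKT5 unstimulated 25.350; AKT5 forskolin-stimulated 25.060; PPIA unstimulated 18.350; PPIA forskolin-stimulated 18.400
ΔCt(unstimulated) = 25.350 − 18.350 = 7.000
ΔCt(forskolin-stimulated) = 25.060 − 18.400 = 6.660
ΔΔCt = 6.660 − 7.000 = -0.340
Fold change = 2^(−(-0.340)) = 2^0.340 = 1.2658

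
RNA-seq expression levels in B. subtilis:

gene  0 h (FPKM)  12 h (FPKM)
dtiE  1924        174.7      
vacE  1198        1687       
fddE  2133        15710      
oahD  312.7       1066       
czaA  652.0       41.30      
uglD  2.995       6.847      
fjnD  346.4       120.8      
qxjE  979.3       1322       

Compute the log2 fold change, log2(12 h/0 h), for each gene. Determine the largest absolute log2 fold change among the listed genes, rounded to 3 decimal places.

log2(174.7/1924) = -3.461  (dtiE)
log2(1687/1198) = 0.494  (vacE)
log2(15710/2133) = 2.881  (fddE)
log2(1066/312.7) = 1.769  (oahD)
log2(41.30/652.0) = -3.981  (czaA)
log2(6.847/2.995) = 1.193  (uglD)
log2(120.8/346.4) = -1.520  (fjnD)
log2(1322/979.3) = 0.433  (qxjE)
The largest magnitude belongs to czaA.

3.981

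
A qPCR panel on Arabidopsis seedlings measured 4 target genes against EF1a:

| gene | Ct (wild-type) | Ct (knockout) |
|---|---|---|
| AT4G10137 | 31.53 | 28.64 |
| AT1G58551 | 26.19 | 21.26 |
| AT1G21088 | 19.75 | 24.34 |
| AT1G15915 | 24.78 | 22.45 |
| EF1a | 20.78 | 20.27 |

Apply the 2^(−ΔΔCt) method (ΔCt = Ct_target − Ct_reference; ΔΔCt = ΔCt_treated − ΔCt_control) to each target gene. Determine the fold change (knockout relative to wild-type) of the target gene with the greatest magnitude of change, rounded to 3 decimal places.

AT4G10137: ΔΔCt = (28.64−20.27) − (31.53−20.78) = 8.37 − 10.75 = -2.38; fold change = 2^2.38 = 5.205
AT1G58551: ΔΔCt = (21.26−20.27) − (26.19−20.78) = 0.99 − 5.41 = -4.42; fold change = 2^4.42 = 21.407
AT1G21088: ΔΔCt = (24.34−20.27) − (19.75−20.78) = 4.07 − (-1.03) = 5.10; fold change = 2^-5.10 = 0.029
AT1G15915: ΔΔCt = (22.45−20.27) − (24.78−20.78) = 2.18 − 4.00 = -1.82; fold change = 2^1.82 = 3.531
AT1G21088 has the largest |ΔΔCt| = 5.10.

0.029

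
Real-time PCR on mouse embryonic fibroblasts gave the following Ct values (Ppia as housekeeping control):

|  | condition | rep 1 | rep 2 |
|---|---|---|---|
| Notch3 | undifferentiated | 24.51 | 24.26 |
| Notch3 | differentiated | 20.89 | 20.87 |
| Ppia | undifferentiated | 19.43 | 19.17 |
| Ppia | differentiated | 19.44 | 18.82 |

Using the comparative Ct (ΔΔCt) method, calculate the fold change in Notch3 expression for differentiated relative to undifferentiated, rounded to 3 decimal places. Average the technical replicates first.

10.091

Mean Ct: Notch3 undifferentiated 24.385; Notch3 differentiated 20.880; Ppia undifferentiated 19.300; Ppia differentiated 19.130
ΔCt(undifferentiated) = 24.385 − 19.300 = 5.085
ΔCt(differentiated) = 20.880 − 19.130 = 1.750
ΔΔCt = 1.750 − 5.085 = -3.335
Fold change = 2^(−(-3.335)) = 2^3.335 = 10.0910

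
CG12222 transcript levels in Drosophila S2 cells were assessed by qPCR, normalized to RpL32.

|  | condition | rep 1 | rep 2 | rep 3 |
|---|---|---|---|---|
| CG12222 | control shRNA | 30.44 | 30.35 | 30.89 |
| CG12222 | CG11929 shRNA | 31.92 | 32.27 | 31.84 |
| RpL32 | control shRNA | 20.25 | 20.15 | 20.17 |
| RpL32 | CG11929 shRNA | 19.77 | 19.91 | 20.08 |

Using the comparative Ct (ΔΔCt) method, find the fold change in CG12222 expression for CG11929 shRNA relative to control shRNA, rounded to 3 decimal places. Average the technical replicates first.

0.304

Mean Ct: CG12222 control shRNA 30.560; CG12222 CG11929 shRNA 32.010; RpL32 control shRNA 20.190; RpL32 CG11929 shRNA 19.920
ΔCt(control shRNA) = 30.560 − 20.190 = 10.370
ΔCt(CG11929 shRNA) = 32.010 − 19.920 = 12.090
ΔΔCt = 12.090 − 10.370 = 1.720
Fold change = 2^(−1.720) = 0.3035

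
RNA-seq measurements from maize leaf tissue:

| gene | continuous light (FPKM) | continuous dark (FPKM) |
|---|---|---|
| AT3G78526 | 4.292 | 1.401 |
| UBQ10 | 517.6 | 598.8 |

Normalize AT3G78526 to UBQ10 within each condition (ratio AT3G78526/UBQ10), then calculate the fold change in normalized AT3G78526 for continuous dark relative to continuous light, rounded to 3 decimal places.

AT3G78526/UBQ10 (continuous light) = 4.292 / 517.6 = 0.0082921
AT3G78526/UBQ10 (continuous dark) = 1.401 / 598.8 = 0.0023397
Fold change = 0.0023397 / 0.0082921 = 0.2822

0.282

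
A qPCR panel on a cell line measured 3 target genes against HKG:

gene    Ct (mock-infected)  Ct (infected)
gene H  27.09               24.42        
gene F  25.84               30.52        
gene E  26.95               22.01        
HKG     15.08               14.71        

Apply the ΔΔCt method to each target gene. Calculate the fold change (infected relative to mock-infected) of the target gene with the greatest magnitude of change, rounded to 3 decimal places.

0.030

gene H: ΔΔCt = (24.42−14.71) − (27.09−15.08) = 9.71 − 12.01 = -2.30; fold change = 2^2.30 = 4.925
gene F: ΔΔCt = (30.52−14.71) − (25.84−15.08) = 15.81 − 10.76 = 5.05; fold change = 2^-5.05 = 0.030
gene E: ΔΔCt = (22.01−14.71) − (26.95−15.08) = 7.30 − 11.87 = -4.57; fold change = 2^4.57 = 23.752
gene F has the largest |ΔΔCt| = 5.05.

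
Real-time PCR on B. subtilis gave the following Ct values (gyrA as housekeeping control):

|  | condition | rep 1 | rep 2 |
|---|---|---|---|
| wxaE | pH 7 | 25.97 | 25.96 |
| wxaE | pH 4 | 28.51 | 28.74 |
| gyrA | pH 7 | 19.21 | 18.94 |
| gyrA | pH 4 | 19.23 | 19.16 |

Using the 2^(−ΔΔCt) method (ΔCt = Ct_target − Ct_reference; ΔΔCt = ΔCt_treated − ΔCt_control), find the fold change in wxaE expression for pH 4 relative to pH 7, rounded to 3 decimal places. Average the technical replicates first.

0.172

Mean Ct: wxaE pH 7 25.965; wxaE pH 4 28.625; gyrA pH 7 19.075; gyrA pH 4 19.195
ΔCt(pH 7) = 25.965 − 19.075 = 6.890
ΔCt(pH 4) = 28.625 − 19.195 = 9.430
ΔΔCt = 9.430 − 6.890 = 2.540
Fold change = 2^(−2.540) = 0.1719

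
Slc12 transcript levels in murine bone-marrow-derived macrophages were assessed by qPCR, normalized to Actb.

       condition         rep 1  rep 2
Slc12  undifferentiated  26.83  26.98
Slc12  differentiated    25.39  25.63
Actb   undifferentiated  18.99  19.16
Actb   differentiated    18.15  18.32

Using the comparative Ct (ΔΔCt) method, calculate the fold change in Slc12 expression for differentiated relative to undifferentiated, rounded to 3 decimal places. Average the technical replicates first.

1.469

Mean Ct: Slc12 undifferentiated 26.905; Slc12 differentiated 25.510; Actb undifferentiated 19.075; Actb differentiated 18.235
ΔCt(undifferentiated) = 26.905 − 19.075 = 7.830
ΔCt(differentiated) = 25.510 − 18.235 = 7.275
ΔΔCt = 7.275 − 7.830 = -0.555
Fold change = 2^(−(-0.555)) = 2^0.555 = 1.4692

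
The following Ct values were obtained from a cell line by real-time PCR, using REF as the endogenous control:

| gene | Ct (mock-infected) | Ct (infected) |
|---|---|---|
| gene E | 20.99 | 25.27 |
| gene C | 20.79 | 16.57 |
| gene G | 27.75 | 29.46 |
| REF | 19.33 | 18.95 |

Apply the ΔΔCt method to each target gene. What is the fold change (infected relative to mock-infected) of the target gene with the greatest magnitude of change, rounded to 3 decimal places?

gene E: ΔΔCt = (25.27−18.95) − (20.99−19.33) = 6.32 − 1.66 = 4.66; fold change = 2^-4.66 = 0.040
gene C: ΔΔCt = (16.57−18.95) − (20.79−19.33) = -2.38 − 1.46 = -3.84; fold change = 2^3.84 = 14.320
gene G: ΔΔCt = (29.46−18.95) − (27.75−19.33) = 10.51 − 8.42 = 2.09; fold change = 2^-2.09 = 0.235
gene E has the largest |ΔΔCt| = 4.66.

0.040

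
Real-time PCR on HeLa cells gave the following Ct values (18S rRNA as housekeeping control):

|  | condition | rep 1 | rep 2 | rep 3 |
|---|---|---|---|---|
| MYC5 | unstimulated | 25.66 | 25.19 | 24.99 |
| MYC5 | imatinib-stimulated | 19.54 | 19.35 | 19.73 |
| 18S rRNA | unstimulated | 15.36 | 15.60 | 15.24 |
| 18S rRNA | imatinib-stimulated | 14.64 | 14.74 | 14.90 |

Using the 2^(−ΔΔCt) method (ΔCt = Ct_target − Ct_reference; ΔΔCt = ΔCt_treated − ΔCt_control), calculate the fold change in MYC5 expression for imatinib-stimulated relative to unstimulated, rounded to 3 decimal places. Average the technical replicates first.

34.297

Mean Ct: MYC5 unstimulated 25.280; MYC5 imatinib-stimulated 19.540; 18S rRNA unstimulated 15.400; 18S rRNA imatinib-stimulated 14.760
ΔCt(unstimulated) = 25.280 − 15.400 = 9.880
ΔCt(imatinib-stimulated) = 19.540 − 14.760 = 4.780
ΔΔCt = 4.780 − 9.880 = -5.100
Fold change = 2^(−(-5.100)) = 2^5.100 = 34.2968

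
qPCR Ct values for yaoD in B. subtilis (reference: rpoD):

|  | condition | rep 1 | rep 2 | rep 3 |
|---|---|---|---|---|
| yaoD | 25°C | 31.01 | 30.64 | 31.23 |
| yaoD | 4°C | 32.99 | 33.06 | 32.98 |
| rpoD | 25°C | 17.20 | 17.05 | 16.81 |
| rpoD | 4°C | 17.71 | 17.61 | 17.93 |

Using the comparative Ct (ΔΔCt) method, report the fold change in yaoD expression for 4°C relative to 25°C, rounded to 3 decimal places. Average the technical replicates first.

Mean Ct: yaoD 25°C 30.960; yaoD 4°C 33.010; rpoD 25°C 17.020; rpoD 4°C 17.750
ΔCt(25°C) = 30.960 − 17.020 = 13.940
ΔCt(4°C) = 33.010 − 17.750 = 15.260
ΔΔCt = 15.260 − 13.940 = 1.320
Fold change = 2^(−1.320) = 0.4005

0.401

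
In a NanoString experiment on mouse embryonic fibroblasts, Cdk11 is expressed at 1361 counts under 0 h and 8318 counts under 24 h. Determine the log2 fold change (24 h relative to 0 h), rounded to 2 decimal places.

Fold change = 8318 / 1361 = 6.1117
log2(6.1117) = 2.612

2.61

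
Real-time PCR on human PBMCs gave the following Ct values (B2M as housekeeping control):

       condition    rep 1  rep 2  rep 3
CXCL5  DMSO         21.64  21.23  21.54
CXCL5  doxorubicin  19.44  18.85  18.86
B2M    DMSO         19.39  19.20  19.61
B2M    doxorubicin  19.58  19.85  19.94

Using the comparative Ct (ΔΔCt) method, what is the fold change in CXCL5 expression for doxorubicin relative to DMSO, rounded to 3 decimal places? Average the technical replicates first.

Mean Ct: CXCL5 DMSO 21.470; CXCL5 doxorubicin 19.050; B2M DMSO 19.400; B2M doxorubicin 19.790
ΔCt(DMSO) = 21.470 − 19.400 = 2.070
ΔCt(doxorubicin) = 19.050 − 19.790 = -0.740
ΔΔCt = -0.740 − 2.070 = -2.810
Fold change = 2^(−(-2.810)) = 2^2.810 = 7.0128

7.013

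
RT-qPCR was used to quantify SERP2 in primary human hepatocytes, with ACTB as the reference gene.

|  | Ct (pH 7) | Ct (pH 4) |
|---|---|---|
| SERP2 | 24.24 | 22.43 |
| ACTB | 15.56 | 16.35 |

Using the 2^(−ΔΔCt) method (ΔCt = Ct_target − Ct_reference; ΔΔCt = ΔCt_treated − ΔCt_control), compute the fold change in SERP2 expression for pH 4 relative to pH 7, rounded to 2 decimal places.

6.06

ΔCt(pH 7) = 24.240 − 15.560 = 8.680
ΔCt(pH 4) = 22.430 − 16.350 = 6.080
ΔΔCt = 6.080 − 8.680 = -2.600
Fold change = 2^(−(-2.600)) = 2^2.600 = 6.063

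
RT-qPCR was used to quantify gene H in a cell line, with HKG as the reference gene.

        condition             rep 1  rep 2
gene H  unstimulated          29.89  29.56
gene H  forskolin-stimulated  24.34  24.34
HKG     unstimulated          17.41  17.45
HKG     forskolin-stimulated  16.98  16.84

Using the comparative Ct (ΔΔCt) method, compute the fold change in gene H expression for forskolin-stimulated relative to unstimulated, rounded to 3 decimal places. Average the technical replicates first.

Mean Ct: gene H unstimulated 29.725; gene H forskolin-stimulated 24.340; HKG unstimulated 17.430; HKG forskolin-stimulated 16.910
ΔCt(unstimulated) = 29.725 − 17.430 = 12.295
ΔCt(forskolin-stimulated) = 24.340 − 16.910 = 7.430
ΔΔCt = 7.430 − 12.295 = -4.865
Fold change = 2^(−(-4.865)) = 2^4.865 = 29.1414

29.141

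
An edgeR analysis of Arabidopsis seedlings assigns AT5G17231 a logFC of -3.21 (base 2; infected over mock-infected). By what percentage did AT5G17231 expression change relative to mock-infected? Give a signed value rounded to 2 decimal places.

Fold change = 2^(-3.21) = 0.1081
Percent change = (FC − 1) × 100% = (0.1081 − 1) × 100 = -89.19%

-89.19%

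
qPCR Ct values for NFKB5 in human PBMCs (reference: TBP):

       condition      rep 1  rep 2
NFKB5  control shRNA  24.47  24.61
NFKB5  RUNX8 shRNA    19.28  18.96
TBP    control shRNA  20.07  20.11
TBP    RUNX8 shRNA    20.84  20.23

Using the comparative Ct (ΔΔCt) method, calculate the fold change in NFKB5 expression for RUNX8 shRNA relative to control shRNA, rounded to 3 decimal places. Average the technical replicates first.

58.283

Mean Ct: NFKB5 control shRNA 24.540; NFKB5 RUNX8 shRNA 19.120; TBP control shRNA 20.090; TBP RUNX8 shRNA 20.535
ΔCt(control shRNA) = 24.540 − 20.090 = 4.450
ΔCt(RUNX8 shRNA) = 19.120 − 20.535 = -1.415
ΔΔCt = -1.415 − 4.450 = -5.865
Fold change = 2^(−(-5.865)) = 2^5.865 = 58.2829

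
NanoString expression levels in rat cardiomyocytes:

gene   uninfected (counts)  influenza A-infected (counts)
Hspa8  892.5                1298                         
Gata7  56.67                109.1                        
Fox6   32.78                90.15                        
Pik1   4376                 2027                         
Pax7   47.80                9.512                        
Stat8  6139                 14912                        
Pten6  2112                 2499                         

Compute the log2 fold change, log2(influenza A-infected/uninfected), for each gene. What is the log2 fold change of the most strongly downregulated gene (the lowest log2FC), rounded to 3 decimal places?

log2(1298/892.5) = 0.540  (Hspa8)
log2(109.1/56.67) = 0.945  (Gata7)
log2(90.15/32.78) = 1.460  (Fox6)
log2(2027/4376) = -1.110  (Pik1)
log2(9.512/47.80) = -2.329  (Pax7)
log2(14912/6139) = 1.280  (Stat8)
log2(2499/2112) = 0.243  (Pten6)
Pax7 is most strongly downregulated.

-2.329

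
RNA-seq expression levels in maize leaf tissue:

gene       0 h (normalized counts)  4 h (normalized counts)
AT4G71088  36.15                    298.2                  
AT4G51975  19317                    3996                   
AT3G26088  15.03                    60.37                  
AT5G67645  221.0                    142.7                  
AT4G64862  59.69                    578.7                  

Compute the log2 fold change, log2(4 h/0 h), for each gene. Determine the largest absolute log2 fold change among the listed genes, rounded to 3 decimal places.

log2(298.2/36.15) = 3.044  (AT4G71088)
log2(3996/19317) = -2.273  (AT4G51975)
log2(60.37/15.03) = 2.006  (AT3G26088)
log2(142.7/221.0) = -0.631  (AT5G67645)
log2(578.7/59.69) = 3.277  (AT4G64862)
The largest magnitude belongs to AT4G64862.

3.277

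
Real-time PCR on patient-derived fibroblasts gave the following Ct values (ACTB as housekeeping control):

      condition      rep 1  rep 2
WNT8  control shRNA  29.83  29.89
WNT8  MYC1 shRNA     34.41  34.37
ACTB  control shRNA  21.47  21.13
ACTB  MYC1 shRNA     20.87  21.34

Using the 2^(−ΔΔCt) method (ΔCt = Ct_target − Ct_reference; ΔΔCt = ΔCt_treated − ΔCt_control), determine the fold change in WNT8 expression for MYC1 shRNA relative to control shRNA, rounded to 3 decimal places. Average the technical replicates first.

Mean Ct: WNT8 control shRNA 29.860; WNT8 MYC1 shRNA 34.390; ACTB control shRNA 21.300; ACTB MYC1 shRNA 21.105
ΔCt(control shRNA) = 29.860 − 21.300 = 8.560
ΔCt(MYC1 shRNA) = 34.390 − 21.105 = 13.285
ΔΔCt = 13.285 − 8.560 = 4.725
Fold change = 2^(−4.725) = 0.0378

0.038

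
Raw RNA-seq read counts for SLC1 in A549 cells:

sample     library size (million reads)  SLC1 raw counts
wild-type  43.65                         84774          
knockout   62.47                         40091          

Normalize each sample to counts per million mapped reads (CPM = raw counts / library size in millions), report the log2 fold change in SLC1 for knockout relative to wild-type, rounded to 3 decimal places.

-1.598

CPM(wild-type) = 84774 / 43.65 = 1942.1306
CPM(knockout) = 40091 / 62.47 = 641.7640
Fold change = 641.7640 / 1942.1306 = 0.33044
log2(0.33044) = -1.5975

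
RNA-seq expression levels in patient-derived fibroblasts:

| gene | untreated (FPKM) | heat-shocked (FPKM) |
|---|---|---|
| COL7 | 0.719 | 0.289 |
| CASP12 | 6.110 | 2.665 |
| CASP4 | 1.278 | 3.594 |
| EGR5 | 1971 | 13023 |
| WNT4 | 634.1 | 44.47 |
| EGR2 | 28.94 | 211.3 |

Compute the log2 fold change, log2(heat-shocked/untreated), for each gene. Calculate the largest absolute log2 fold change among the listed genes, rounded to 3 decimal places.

3.834

log2(0.289/0.719) = -1.315  (COL7)
log2(2.665/6.110) = -1.197  (CASP12)
log2(3.594/1.278) = 1.492  (CASP4)
log2(13023/1971) = 2.724  (EGR5)
log2(44.47/634.1) = -3.834  (WNT4)
log2(211.3/28.94) = 2.868  (EGR2)
The largest magnitude belongs to WNT4.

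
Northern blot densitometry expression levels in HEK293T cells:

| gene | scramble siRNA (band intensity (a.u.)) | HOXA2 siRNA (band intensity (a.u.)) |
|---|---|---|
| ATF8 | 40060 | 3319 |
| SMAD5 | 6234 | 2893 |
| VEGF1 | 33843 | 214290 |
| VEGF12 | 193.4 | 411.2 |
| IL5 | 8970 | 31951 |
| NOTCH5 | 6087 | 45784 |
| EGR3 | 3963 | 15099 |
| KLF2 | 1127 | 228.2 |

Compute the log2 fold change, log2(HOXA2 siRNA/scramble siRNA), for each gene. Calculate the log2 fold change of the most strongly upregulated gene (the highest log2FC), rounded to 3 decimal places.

log2(3319/40060) = -3.593  (ATF8)
log2(2893/6234) = -1.108  (SMAD5)
log2(214290/33843) = 2.663  (VEGF1)
log2(411.2/193.4) = 1.088  (VEGF12)
log2(31951/8970) = 1.833  (IL5)
log2(45784/6087) = 2.911  (NOTCH5)
log2(15099/3963) = 1.930  (EGR3)
log2(228.2/1127) = -2.304  (KLF2)
NOTCH5 is most strongly upregulated.

2.911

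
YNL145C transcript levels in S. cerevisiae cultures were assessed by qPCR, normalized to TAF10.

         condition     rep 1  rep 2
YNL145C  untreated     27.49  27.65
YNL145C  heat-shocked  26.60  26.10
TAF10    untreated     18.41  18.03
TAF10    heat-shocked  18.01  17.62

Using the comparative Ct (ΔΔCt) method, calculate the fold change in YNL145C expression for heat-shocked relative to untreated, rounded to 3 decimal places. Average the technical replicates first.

Mean Ct: YNL145C untreated 27.570; YNL145C heat-shocked 26.350; TAF10 untreated 18.220; TAF10 heat-shocked 17.815
ΔCt(untreated) = 27.570 − 18.220 = 9.350
ΔCt(heat-shocked) = 26.350 − 17.815 = 8.535
ΔΔCt = 8.535 − 9.350 = -0.815
Fold change = 2^(−(-0.815)) = 2^0.815 = 1.7593

1.759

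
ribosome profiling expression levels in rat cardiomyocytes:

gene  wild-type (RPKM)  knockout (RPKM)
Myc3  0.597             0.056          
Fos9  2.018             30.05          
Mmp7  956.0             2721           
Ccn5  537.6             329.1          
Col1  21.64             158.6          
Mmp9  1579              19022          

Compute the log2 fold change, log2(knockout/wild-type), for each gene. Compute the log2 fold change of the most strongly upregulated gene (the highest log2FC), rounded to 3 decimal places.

3.896

log2(0.056/0.597) = -3.414  (Myc3)
log2(30.05/2.018) = 3.896  (Fos9)
log2(2721/956.0) = 1.509  (Mmp7)
log2(329.1/537.6) = -0.708  (Ccn5)
log2(158.6/21.64) = 2.874  (Col1)
log2(19022/1579) = 3.591  (Mmp9)
Fos9 is most strongly upregulated.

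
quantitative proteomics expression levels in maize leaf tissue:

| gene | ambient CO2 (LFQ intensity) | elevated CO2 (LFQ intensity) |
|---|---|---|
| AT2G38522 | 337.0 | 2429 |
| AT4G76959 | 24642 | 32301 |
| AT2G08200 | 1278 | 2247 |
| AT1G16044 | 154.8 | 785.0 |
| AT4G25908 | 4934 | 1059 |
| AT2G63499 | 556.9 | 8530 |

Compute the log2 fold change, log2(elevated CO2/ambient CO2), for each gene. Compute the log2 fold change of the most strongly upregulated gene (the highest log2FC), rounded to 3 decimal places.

log2(2429/337.0) = 2.850  (AT2G38522)
log2(32301/24642) = 0.390  (AT4G76959)
log2(2247/1278) = 0.814  (AT2G08200)
log2(785.0/154.8) = 2.342  (AT1G16044)
log2(1059/4934) = -2.220  (AT4G25908)
log2(8530/556.9) = 3.937  (AT2G63499)
AT2G63499 is most strongly upregulated.

3.937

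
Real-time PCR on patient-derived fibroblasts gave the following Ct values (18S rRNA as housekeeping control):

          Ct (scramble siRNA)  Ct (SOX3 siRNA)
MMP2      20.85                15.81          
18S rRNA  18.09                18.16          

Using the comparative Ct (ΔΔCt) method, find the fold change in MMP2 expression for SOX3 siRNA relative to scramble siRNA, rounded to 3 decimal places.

34.535

ΔCt(scramble siRNA) = 20.850 − 18.090 = 2.760
ΔCt(SOX3 siRNA) = 15.810 − 18.160 = -2.350
ΔΔCt = -2.350 − 2.760 = -5.110
Fold change = 2^(−(-5.110)) = 2^5.110 = 34.5353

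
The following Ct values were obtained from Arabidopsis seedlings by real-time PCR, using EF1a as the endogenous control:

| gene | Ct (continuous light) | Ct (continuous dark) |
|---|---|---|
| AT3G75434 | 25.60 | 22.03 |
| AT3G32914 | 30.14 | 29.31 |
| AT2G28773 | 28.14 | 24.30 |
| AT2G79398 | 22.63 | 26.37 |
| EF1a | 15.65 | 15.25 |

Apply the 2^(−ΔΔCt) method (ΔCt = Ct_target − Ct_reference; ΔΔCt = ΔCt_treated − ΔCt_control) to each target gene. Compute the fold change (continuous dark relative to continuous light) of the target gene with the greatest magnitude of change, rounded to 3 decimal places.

0.057

AT3G75434: ΔΔCt = (22.03−15.25) − (25.60−15.65) = 6.78 − 9.95 = -3.17; fold change = 2^3.17 = 9.000
AT3G32914: ΔΔCt = (29.31−15.25) − (30.14−15.65) = 14.06 − 14.49 = -0.43; fold change = 2^0.43 = 1.347
AT2G28773: ΔΔCt = (24.30−15.25) − (28.14−15.65) = 9.05 − 12.49 = -3.44; fold change = 2^3.44 = 10.853
AT2G79398: ΔΔCt = (26.37−15.25) − (22.63−15.65) = 11.12 − 6.98 = 4.14; fold change = 2^-4.14 = 0.057
AT2G79398 has the largest |ΔΔCt| = 4.14.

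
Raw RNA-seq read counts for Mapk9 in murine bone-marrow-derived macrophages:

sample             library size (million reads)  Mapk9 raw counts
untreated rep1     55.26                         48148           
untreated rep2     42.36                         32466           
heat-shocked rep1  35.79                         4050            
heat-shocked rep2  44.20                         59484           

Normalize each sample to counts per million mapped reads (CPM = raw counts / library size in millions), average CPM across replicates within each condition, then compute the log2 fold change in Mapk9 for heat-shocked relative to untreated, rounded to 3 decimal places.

-0.167

CPM(untreated rep1) = 48148 / 55.26 = 871.2993
CPM(untreated rep2) = 32466 / 42.36 = 766.4306
CPM(heat-shocked rep1) = 4050 / 35.79 = 113.1601
CPM(heat-shocked rep2) = 59484 / 44.20 = 1345.7919
mean CPM(untreated) = 818.8650; mean CPM(heat-shocked) = 729.4760
Fold change = 729.4760 / 818.8650 = 0.89084
log2(0.89084) = -0.1668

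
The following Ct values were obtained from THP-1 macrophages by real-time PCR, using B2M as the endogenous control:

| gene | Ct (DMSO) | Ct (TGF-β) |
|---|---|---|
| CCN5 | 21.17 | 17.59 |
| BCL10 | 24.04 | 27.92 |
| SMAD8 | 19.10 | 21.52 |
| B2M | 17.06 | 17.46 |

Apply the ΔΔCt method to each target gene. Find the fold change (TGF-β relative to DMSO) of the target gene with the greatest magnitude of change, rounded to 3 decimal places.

15.780

CCN5: ΔΔCt = (17.59−17.46) − (21.17−17.06) = 0.13 − 4.11 = -3.98; fold change = 2^3.98 = 15.780
BCL10: ΔΔCt = (27.92−17.46) − (24.04−17.06) = 10.46 − 6.98 = 3.48; fold change = 2^-3.48 = 0.090
SMAD8: ΔΔCt = (21.52−17.46) − (19.10−17.06) = 4.06 − 2.04 = 2.02; fold change = 2^-2.02 = 0.247
CCN5 has the largest |ΔΔCt| = 3.98.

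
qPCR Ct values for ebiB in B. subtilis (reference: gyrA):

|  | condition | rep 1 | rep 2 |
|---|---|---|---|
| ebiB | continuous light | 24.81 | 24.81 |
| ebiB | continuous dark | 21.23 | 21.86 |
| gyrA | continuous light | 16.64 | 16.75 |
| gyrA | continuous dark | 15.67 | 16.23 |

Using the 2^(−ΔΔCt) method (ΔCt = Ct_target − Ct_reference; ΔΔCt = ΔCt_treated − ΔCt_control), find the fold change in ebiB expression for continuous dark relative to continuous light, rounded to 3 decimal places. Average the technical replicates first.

Mean Ct: ebiB continuous light 24.810; ebiB continuous dark 21.545; gyrA continuous light 16.695; gyrA continuous dark 15.950
ΔCt(continuous light) = 24.810 − 16.695 = 8.115
ΔCt(continuous dark) = 21.545 − 15.950 = 5.595
ΔΔCt = 5.595 − 8.115 = -2.520
Fold change = 2^(−(-2.520)) = 2^2.520 = 5.7358

5.736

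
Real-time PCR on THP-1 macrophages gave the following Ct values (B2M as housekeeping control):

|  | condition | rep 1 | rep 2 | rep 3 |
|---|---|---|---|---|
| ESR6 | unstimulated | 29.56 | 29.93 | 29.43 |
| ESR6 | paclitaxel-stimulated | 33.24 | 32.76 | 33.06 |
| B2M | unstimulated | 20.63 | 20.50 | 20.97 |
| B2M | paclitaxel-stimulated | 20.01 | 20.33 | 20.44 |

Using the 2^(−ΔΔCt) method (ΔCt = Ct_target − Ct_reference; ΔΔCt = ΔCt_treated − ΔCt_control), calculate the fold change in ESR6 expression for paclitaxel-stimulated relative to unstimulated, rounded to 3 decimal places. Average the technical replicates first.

Mean Ct: ESR6 unstimulated 29.640; ESR6 paclitaxel-stimulated 33.020; B2M unstimulated 20.700; B2M paclitaxel-stimulated 20.260
ΔCt(unstimulated) = 29.640 − 20.700 = 8.940
ΔCt(paclitaxel-stimulated) = 33.020 − 20.260 = 12.760
ΔΔCt = 12.760 − 8.940 = 3.820
Fold change = 2^(−3.820) = 0.0708

0.071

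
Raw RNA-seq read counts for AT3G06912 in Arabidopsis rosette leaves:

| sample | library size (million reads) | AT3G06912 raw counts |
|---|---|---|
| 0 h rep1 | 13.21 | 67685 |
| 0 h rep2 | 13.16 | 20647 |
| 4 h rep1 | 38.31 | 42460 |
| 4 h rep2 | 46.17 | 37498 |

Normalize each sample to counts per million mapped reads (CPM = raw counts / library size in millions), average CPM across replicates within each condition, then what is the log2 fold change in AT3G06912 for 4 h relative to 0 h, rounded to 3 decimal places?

CPM(0 h rep1) = 67685 / 13.21 = 5123.7699
CPM(0 h rep2) = 20647 / 13.16 = 1568.9210
CPM(4 h rep1) = 42460 / 38.31 = 1108.3268
CPM(4 h rep2) = 37498 / 46.17 = 812.1724
mean CPM(0 h) = 3346.3454; mean CPM(4 h) = 960.2496
Fold change = 960.2496 / 3346.3454 = 0.28695
log2(0.28695) = -1.8011

-1.801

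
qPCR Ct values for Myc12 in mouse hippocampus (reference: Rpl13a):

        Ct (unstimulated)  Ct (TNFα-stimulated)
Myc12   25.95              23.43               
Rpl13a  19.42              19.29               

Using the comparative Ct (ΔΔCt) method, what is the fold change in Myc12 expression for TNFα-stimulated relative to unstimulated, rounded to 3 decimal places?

ΔCt(unstimulated) = 25.950 − 19.420 = 6.530
ΔCt(TNFα-stimulated) = 23.430 − 19.290 = 4.140
ΔΔCt = 4.140 − 6.530 = -2.390
Fold change = 2^(−(-2.390)) = 2^2.390 = 5.2416

5.242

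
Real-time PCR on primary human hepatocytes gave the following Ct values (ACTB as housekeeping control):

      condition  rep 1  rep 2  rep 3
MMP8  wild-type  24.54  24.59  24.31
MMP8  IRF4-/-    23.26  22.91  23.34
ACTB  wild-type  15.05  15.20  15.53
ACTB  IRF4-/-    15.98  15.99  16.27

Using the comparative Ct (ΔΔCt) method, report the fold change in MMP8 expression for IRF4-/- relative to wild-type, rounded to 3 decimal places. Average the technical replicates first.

Mean Ct: MMP8 wild-type 24.480; MMP8 IRF4-/- 23.170; ACTB wild-type 15.260; ACTB IRF4-/- 16.080
ΔCt(wild-type) = 24.480 − 15.260 = 9.220
ΔCt(IRF4-/-) = 23.170 − 16.080 = 7.090
ΔΔCt = 7.090 − 9.220 = -2.130
Fold change = 2^(−(-2.130)) = 2^2.130 = 4.3772

4.377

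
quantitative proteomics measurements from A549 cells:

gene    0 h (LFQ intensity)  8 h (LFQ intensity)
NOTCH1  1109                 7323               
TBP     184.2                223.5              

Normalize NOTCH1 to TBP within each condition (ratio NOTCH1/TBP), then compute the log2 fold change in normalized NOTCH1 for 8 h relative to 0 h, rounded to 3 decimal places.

2.444

NOTCH1/TBP (0 h) = 1109 / 184.2 = 6.0206
NOTCH1/TBP (8 h) = 7323 / 223.5 = 32.765
Fold change = 32.765 / 6.0206 = 5.4421
log2(5.4421) = 2.4442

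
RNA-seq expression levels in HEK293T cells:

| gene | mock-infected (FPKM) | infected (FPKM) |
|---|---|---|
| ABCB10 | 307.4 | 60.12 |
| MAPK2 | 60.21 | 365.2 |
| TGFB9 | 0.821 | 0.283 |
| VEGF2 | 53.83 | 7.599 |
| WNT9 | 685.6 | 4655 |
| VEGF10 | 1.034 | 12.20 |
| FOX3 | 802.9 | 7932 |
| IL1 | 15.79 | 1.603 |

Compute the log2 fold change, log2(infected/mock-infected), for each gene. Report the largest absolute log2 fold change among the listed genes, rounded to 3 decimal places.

log2(60.12/307.4) = -2.354  (ABCB10)
log2(365.2/60.21) = 2.601  (MAPK2)
log2(0.283/0.821) = -1.537  (TGFB9)
log2(7.599/53.83) = -2.825  (VEGF2)
log2(4655/685.6) = 2.763  (WNT9)
log2(12.20/1.034) = 3.561  (VEGF10)
log2(7932/802.9) = 3.304  (FOX3)
log2(1.603/15.79) = -3.300  (IL1)
The largest magnitude belongs to VEGF10.

3.561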